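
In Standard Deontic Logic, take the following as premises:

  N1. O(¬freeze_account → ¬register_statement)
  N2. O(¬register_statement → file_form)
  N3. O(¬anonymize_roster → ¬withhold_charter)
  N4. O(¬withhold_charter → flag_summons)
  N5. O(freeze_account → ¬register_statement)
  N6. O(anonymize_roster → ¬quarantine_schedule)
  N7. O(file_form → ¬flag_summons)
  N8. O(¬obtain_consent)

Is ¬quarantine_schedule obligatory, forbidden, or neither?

Obligatory

Premises 5 and 1 cover both cases: O(freeze_account → ¬register_statement) and O(¬freeze_account → ¬register_statement). Since freeze_account ∨ ¬freeze_account is a tautology, O(¬register_statement) follows.
Premise 2 is O(¬register_statement → file_form); since O(¬register_statement), deontic closure gives O(file_form).
With premise 7, O(file_form → ¬flag_summons), the K-axiom yields O(¬flag_summons).
Premise 4, O(¬withhold_charter → flag_summons), contraposes to O(¬flag_summons → withhold_charter); with O(¬flag_summons) we get O(withhold_charter).
Premise 3 is O(¬anonymize_roster → ¬withhold_charter); contrapositively O(withhold_charter → anonymize_roster). Since O(withhold_charter) holds, K gives O(anonymize_roster).
Premise 6 is O(anonymize_roster → ¬quarantine_schedule); since O(anonymize_roster), deontic closure gives O(¬quarantine_schedule).
Premise 8 does not contribute to this derivation.
Hence ¬quarantine_schedule is obligatory.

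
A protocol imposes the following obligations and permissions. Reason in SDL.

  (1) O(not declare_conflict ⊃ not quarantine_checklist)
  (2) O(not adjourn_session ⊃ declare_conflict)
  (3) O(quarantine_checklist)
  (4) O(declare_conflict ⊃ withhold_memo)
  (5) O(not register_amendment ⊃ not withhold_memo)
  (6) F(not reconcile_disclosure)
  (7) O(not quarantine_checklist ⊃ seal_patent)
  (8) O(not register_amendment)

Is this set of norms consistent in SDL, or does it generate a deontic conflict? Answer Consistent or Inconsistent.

From premise 3 we have O(quarantine_checklist).
Premise 1 is O(not declare_conflict ⊃ not quarantine_checklist); contrapositively O(quarantine_checklist ⊃ declare_conflict). Since O(quarantine_checklist) holds, K gives O(declare_conflict).
Premise 4 is O(declare_conflict ⊃ withhold_memo); since O(declare_conflict), deontic closure gives O(withhold_memo).
Premise 5 is O(not register_amendment ⊃ not withhold_memo); contrapositively O(withhold_memo ⊃ register_amendment). Since O(withhold_memo) holds, K gives O(register_amendment).
But premise 8 directly asserts O(not register_amendment).
We now have both O(register_amendment) and O(not register_amendment) — register_amendment is simultaneously obligatory and forbidden, violating the D-axiom.

Inconsistent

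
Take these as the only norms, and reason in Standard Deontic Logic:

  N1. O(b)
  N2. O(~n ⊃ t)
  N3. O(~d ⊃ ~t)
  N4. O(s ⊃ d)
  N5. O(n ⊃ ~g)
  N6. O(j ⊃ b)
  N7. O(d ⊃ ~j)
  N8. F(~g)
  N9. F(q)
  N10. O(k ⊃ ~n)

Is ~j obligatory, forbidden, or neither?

Premise 8, F(~g), is equivalent to O(g).
Premise 5, O(n ⊃ ~g), contraposes to O(g ⊃ ~n); with O(g) we get O(~n).
Applying K to premise 2 (O(~n ⊃ t)) and O(~n) yields O(t).
The contrapositive of premise 3 (O(~d ⊃ ~t)) is O(t ⊃ d), and O(t) is already established, so O(d).
From O(d) and premise 7, O(d ⊃ ~j), we obtain O(~j).
Premises 1, 4, 6, 9, 10 do not contribute to this derivation.
Hence ~j is obligatory.

Obligatory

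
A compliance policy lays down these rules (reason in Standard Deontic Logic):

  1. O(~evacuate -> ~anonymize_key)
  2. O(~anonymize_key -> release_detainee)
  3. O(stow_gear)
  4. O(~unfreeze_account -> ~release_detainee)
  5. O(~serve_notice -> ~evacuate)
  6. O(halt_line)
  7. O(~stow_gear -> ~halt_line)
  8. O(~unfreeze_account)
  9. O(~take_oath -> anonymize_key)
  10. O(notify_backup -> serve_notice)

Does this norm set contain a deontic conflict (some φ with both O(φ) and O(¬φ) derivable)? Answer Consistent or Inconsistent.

Premise 7 is O(~stow_gear -> ~halt_line), but O(~stow_gear) is not derivable from the premises, so it does not yield O(~halt_line).
So O(~halt_line) is not derivable, and the apparent clash with O(halt_line) does not arise.
A world satisfying every obligation exists (e.g. anonymize_key=true, evacuate=true, halt_line=true, notify_backup=false, release_detainee=false, serve_notice=true, stow_gear=true, take_oath=false, unfreeze_account=false); no atom is both obligatory and forbidden, so the set is consistent.

Consistent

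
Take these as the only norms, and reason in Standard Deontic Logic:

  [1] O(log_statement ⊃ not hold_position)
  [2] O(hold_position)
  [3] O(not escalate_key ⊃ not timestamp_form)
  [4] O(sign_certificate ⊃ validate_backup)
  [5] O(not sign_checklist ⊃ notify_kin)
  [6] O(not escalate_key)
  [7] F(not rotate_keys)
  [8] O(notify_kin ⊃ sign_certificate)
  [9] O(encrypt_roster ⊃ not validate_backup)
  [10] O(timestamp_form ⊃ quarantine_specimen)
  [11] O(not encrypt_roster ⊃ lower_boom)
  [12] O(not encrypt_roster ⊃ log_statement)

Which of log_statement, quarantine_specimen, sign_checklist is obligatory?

sign_checklist

Premise 2 states O(hold_position) outright.
The contrapositive of premise 1 (O(log_statement ⊃ not hold_position)) is O(hold_position ⊃ not log_statement), and O(hold_position) is already established, so O(not log_statement).
The contrapositive of premise 12 (O(not encrypt_roster ⊃ log_statement)) is O(not log_statement ⊃ encrypt_roster), and O(not log_statement) is already established, so O(encrypt_roster).
With premise 9, O(encrypt_roster ⊃ not validate_backup), the K-axiom yields O(not validate_backup).
Premise 4, O(sign_certificate ⊃ validate_backup), contraposes to O(not validate_backup ⊃ not sign_certificate); with O(not validate_backup) we get O(not sign_certificate).
The contrapositive of premise 8 (O(notify_kin ⊃ sign_certificate)) is O(not sign_certificate ⊃ not notify_kin), and O(not sign_certificate) is already established, so O(not notify_kin).
Premise 5, O(not sign_checklist ⊃ notify_kin), contraposes to O(not notify_kin ⊃ sign_checklist); with O(not notify_kin) we get O(sign_checklist).
So O(sign_checklist) holds — sign_checklist is obligatory. None of the other listed options is made obligatory by any chain of premises.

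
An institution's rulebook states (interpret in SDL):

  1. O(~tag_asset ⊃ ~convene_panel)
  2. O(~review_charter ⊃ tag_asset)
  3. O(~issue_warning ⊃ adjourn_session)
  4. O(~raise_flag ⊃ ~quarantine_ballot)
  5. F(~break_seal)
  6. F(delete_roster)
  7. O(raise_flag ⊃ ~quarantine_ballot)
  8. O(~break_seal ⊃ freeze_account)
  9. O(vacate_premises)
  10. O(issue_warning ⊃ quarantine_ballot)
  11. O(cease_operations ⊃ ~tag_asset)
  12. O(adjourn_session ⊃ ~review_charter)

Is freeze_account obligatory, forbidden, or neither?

Neither

Premise 8 is O(~break_seal ⊃ freeze_account), but O(~break_seal) is not derivable from the premises, so it does not yield O(freeze_account).
No premise or chain of K-axiom applications forces O(freeze_account), and none forces O(~freeze_account). So freeze_account is neither obligatory nor forbidden under these norms.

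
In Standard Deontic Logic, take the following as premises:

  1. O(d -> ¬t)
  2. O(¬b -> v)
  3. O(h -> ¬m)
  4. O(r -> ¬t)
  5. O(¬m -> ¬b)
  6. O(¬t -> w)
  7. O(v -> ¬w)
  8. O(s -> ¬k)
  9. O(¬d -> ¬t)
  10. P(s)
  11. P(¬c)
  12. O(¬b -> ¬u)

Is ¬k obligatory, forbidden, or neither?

Premise 8 is O(s -> ¬k), but O(s) is not derivable from the premises (the permission P(s) asserts only ¬O(¬s), not O(s)), so it does not yield O(¬k).
No premise or chain of K-axiom applications forces O(¬k), and none forces O(k). So ¬k is neither obligatory nor forbidden under these norms.

Neither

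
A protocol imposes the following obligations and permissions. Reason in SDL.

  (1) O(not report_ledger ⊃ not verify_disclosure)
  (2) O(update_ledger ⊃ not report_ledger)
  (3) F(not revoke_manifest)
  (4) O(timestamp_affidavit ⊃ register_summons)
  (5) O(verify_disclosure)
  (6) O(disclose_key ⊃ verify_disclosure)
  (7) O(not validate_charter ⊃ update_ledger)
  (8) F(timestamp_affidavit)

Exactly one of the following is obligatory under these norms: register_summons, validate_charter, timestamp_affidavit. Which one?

validate_charter

Premise 5 states O(verify_disclosure) outright.
Premise 1 is O(not report_ledger ⊃ not verify_disclosure); contrapositively O(verify_disclosure ⊃ report_ledger). Since O(verify_disclosure) holds, K gives O(report_ledger).
Premise 2 is O(update_ledger ⊃ not report_ledger); contrapositively O(report_ledger ⊃ not update_ledger). Since O(report_ledger) holds, K gives O(not update_ledger).
Premise 7, O(not validate_charter ⊃ update_ledger), contraposes to O(not update_ledger ⊃ validate_charter); with O(not update_ledger) we get O(validate_charter).
So O(validate_charter) holds — validate_charter is obligatory. None of the other listed options is made obligatory by any chain of premises.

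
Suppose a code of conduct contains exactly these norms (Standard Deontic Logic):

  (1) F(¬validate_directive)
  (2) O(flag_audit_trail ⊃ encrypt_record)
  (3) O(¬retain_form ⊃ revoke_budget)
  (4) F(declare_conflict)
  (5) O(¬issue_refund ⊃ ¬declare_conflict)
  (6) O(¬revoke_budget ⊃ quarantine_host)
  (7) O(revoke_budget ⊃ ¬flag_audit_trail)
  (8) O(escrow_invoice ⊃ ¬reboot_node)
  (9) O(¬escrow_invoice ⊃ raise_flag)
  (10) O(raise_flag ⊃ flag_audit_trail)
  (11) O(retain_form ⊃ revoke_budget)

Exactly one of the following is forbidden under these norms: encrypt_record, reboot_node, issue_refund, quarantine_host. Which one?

reboot_node

Premises 11 and 3 are O(retain_form ⊃ revoke_budget) and O(¬retain_form ⊃ revoke_budget); every ideal world satisfies retain_form or ¬retain_form, so in either case revoke_budget holds — hence O(revoke_budget).
With premise 7, O(revoke_budget ⊃ ¬flag_audit_trail), the K-axiom yields O(¬flag_audit_trail).
Premise 10 is O(raise_flag ⊃ flag_audit_trail); contrapositively O(¬flag_audit_trail ⊃ ¬raise_flag). Since O(¬flag_audit_trail) holds, K gives O(¬raise_flag).
Premise 9 is O(¬escrow_invoice ⊃ raise_flag); contrapositively O(¬raise_flag ⊃ escrow_invoice). Since O(¬raise_flag) holds, K gives O(escrow_invoice).
Applying K to premise 8 (O(escrow_invoice ⊃ ¬reboot_node)) and O(escrow_invoice) yields O(¬reboot_node).
So O(¬reboot_node) holds, i.e. reboot_node is forbidden. None of the other listed options is forbidden under the premises.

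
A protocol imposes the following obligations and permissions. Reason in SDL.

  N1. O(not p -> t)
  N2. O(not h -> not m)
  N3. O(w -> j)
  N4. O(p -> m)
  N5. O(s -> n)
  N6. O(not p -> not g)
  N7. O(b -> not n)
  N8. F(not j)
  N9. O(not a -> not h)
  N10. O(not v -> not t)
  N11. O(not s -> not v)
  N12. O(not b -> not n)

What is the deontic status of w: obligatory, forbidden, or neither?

Premise 3 is O(w -> j); even if O(j) held, inferring O(w) would be affirming the consequent — invalid.
No premise or chain of K-axiom applications forces O(w), and none forces O(not w). So w is neither obligatory nor forbidden under these norms.

Neither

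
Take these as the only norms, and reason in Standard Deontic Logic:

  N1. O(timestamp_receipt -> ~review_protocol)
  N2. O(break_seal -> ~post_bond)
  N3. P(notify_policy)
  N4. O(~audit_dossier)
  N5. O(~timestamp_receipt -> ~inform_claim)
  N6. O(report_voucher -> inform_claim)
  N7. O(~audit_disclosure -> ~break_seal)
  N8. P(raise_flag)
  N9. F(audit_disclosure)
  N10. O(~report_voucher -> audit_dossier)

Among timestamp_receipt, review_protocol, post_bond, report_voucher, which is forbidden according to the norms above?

review_protocol

Premise 4 gives O(~audit_dossier).
The contrapositive of premise 10 (O(~report_voucher -> audit_dossier)) is O(~audit_dossier -> report_voucher), and O(~audit_dossier) is already established, so O(report_voucher).
From O(report_voucher) and premise 6, O(report_voucher -> inform_claim), we obtain O(inform_claim).
Premise 5, O(~timestamp_receipt -> ~inform_claim), contraposes to O(inform_claim -> timestamp_receipt); with O(inform_claim) we get O(timestamp_receipt).
Applying K to premise 1 (O(timestamp_receipt -> ~review_protocol)) and O(timestamp_receipt) yields O(~review_protocol).
So O(~review_protocol) holds, i.e. review_protocol is forbidden. None of the other listed options is forbidden under the premises.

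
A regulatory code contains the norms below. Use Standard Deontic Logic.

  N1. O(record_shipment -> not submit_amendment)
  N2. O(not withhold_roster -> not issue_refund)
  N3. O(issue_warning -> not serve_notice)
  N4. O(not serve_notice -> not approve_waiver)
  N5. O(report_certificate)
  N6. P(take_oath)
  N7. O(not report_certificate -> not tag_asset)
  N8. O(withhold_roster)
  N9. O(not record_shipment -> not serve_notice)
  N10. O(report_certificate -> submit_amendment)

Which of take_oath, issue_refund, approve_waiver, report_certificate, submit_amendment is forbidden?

Premise 5 gives O(report_certificate).
Applying K to premise 10 (O(report_certificate -> submit_amendment)) and O(report_certificate) yields O(submit_amendment).
Premise 1 is O(record_shipment -> not submit_amendment); contrapositively O(submit_amendment -> not record_shipment). Since O(submit_amendment) holds, K gives O(not record_shipment).
Applying K to premise 9 (O(not record_shipment -> not serve_notice)) and O(not record_shipment) yields O(not serve_notice).
Applying K to premise 4 (O(not serve_notice -> not approve_waiver)) and O(not serve_notice) yields O(not approve_waiver).
So O(not approve_waiver) holds, i.e. approve_waiver is forbidden. None of the other listed options is forbidden under the premises.

approve_waiver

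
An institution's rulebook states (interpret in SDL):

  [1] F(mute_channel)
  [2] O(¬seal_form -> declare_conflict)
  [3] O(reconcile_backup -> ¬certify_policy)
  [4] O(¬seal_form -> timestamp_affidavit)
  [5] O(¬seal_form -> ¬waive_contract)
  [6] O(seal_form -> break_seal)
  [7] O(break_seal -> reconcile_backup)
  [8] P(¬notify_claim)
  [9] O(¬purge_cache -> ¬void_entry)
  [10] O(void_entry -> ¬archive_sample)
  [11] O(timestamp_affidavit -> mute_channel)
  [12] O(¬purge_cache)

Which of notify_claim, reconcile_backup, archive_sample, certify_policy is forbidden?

Premise 1, F(mute_channel), is equivalent to O(¬mute_channel).
The contrapositive of premise 11 (O(timestamp_affidavit -> mute_channel)) is O(¬mute_channel -> ¬timestamp_affidavit), and O(¬mute_channel) is already established, so O(¬timestamp_affidavit).
Premise 4, O(¬seal_form -> timestamp_affidavit), contraposes to O(¬timestamp_affidavit -> seal_form); with O(¬timestamp_affidavit) we get O(seal_form).
With premise 6, O(seal_form -> break_seal), the K-axiom yields O(break_seal).
Applying K to premise 7 (O(break_seal -> reconcile_backup)) and O(break_seal) yields O(reconcile_backup).
From O(reconcile_backup) and premise 3, O(reconcile_backup -> ¬certify_policy), we obtain O(¬certify_policy).
So O(¬certify_policy) holds, i.e. certify_policy is forbidden. None of the other listed options is forbidden under the premises.

certify_policy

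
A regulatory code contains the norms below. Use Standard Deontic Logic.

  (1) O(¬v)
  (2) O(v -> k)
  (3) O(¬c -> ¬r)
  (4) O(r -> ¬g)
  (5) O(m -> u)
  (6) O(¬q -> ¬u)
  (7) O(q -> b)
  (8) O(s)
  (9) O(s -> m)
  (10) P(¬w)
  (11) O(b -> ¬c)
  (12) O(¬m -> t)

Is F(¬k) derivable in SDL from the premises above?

No

Premise 2 is O(v -> k), but O(v) is not derivable from the premises, so it does not yield O(k).
No other premise forces O(k). An ideal world satisfying every premise can still have ¬k true, so F(¬k) is not derivable.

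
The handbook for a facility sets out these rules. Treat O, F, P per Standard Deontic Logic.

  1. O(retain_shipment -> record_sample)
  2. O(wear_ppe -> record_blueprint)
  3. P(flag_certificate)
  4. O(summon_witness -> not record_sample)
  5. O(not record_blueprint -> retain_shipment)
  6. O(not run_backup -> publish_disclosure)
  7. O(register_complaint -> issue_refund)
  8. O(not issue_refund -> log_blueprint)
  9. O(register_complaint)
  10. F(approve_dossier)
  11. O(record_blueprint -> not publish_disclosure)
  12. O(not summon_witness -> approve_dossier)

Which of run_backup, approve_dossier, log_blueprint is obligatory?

Premise 10 is F(approve_dossier), i.e. O(not approve_dossier).
Premise 12 is O(not summon_witness -> approve_dossier); contrapositively O(not approve_dossier -> summon_witness). Since O(not approve_dossier) holds, K gives O(summon_witness).
From O(summon_witness) and premise 4, O(summon_witness -> not record_sample), we obtain O(not record_sample).
The contrapositive of premise 1 (O(retain_shipment -> record_sample)) is O(not record_sample -> not retain_shipment), and O(not record_sample) is already established, so O(not retain_shipment).
Premise 5 is O(not record_blueprint -> retain_shipment); contrapositively O(not retain_shipment -> record_blueprint). Since O(not retain_shipment) holds, K gives O(record_blueprint).
Premise 11 is O(record_blueprint -> not publish_disclosure); since O(record_blueprint), deontic closure gives O(not publish_disclosure).
Premise 6 is O(not run_backup -> publish_disclosure); contrapositively O(not publish_disclosure -> run_backup). Since O(not publish_disclosure) holds, K gives O(run_backup).
So O(run_backup) holds — run_backup is obligatory. None of the other listed options is made obligatory by any chain of premises.

run_backup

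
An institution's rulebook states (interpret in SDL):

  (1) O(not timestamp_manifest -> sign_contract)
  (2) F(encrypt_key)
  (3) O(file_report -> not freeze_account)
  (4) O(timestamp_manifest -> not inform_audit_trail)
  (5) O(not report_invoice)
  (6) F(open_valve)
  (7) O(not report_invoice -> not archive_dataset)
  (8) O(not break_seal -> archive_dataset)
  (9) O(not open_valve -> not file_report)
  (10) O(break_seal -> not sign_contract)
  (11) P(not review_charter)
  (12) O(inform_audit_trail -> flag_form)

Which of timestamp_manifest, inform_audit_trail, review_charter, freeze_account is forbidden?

Premise 5 gives O(not report_invoice).
Premise 7 is O(not report_invoice -> not archive_dataset); since O(not report_invoice), deontic closure gives O(not archive_dataset).
Premise 8 is O(not break_seal -> archive_dataset); contrapositively O(not archive_dataset -> break_seal). Since O(not archive_dataset) holds, K gives O(break_seal).
Premise 10 is O(break_seal -> not sign_contract); since O(break_seal), deontic closure gives O(not sign_contract).
Premise 1, O(not timestamp_manifest -> sign_contract), contraposes to O(not sign_contract -> timestamp_manifest); with O(not sign_contract) we get O(timestamp_manifest).
Premise 4 is O(timestamp_manifest -> not inform_audit_trail); since O(timestamp_manifest), deontic closure gives O(not inform_audit_trail).
So O(not inform_audit_trail) holds, i.e. inform_audit_trail is forbidden. None of the other listed options is forbidden under the premises.

inform_audit_trail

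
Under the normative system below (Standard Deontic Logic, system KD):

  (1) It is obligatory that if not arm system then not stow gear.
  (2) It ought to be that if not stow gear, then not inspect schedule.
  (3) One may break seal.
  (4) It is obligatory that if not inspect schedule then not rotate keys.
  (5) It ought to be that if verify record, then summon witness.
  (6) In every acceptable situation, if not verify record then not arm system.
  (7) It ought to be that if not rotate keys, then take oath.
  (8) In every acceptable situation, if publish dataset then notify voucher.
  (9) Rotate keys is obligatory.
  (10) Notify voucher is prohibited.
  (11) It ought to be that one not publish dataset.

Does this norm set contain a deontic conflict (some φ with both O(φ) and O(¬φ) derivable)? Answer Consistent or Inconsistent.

Consistent

Premise 8 is O(publish_dataset → notify_voucher), but O(publish_dataset) is not derivable from the premises, so it does not yield O(notify_voucher).
So O(notify_voucher) is not derivable, and the apparent clash with O(¬notify_voucher) does not arise.
A world satisfying every obligation exists (e.g. arm_system=true, break_seal=false, inspect_schedule=true, notify_voucher=false, publish_dataset=false, rotate_keys=true, stow_gear=true, summon_witness=true, take_oath=false, verify_record=true); no atom is both obligatory and forbidden, so the set is consistent.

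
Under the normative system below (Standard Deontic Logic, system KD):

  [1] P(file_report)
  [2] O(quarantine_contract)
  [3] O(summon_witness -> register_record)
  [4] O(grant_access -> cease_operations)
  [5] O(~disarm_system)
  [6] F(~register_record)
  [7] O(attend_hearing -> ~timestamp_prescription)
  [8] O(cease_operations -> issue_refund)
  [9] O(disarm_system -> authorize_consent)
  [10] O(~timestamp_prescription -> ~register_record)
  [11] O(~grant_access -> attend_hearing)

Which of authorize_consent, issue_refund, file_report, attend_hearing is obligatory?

Premise 6, F(~register_record), is equivalent to O(register_record).
Premise 10, O(~timestamp_prescription -> ~register_record), contraposes to O(register_record -> timestamp_prescription); with O(register_record) we get O(timestamp_prescription).
The contrapositive of premise 7 (O(attend_hearing -> ~timestamp_prescription)) is O(timestamp_prescription -> ~attend_hearing), and O(timestamp_prescription) is already established, so O(~attend_hearing).
Premise 11 is O(~grant_access -> attend_hearing); contrapositively O(~attend_hearing -> grant_access). Since O(~attend_hearing) holds, K gives O(grant_access).
Applying K to premise 4 (O(grant_access -> cease_operations)) and O(grant_access) yields O(cease_operations).
Applying K to premise 8 (O(cease_operations -> issue_refund)) and O(cease_operations) yields O(issue_refund).
So O(issue_refund) holds — issue_refund is obligatory. None of the other listed options is made obligatory by any chain of premises.

issue_refund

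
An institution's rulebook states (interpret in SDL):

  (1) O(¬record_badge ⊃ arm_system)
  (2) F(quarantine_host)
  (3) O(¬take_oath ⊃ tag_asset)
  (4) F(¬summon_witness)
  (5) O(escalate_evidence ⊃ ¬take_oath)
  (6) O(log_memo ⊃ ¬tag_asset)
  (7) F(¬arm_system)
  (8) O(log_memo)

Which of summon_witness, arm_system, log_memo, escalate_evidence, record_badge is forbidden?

Premise 8 states O(log_memo) outright.
With premise 6, O(log_memo ⊃ ¬tag_asset), the K-axiom yields O(¬tag_asset).
Premise 3 is O(¬take_oath ⊃ tag_asset); contrapositively O(¬tag_asset ⊃ take_oath). Since O(¬tag_asset) holds, K gives O(take_oath).
Premise 5 is O(escalate_evidence ⊃ ¬take_oath); contrapositively O(take_oath ⊃ ¬escalate_evidence). Since O(take_oath) holds, K gives O(¬escalate_evidence).
So O(¬escalate_evidence) holds, i.e. escalate_evidence is forbidden. None of the other listed options is forbidden under the premises.

escalate_evidence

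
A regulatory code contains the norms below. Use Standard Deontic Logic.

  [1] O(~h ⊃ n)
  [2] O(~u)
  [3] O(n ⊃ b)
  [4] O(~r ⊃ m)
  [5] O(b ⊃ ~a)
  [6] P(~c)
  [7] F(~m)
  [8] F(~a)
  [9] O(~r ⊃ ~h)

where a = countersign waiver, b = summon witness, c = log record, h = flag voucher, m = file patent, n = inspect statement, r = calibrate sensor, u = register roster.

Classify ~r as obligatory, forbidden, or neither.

Premise 8, F(~a), is equivalent to O(a).
Premise 5 is O(b ⊃ ~a); contrapositively O(a ⊃ ~b). Since O(a) holds, K gives O(~b).
Premise 3 is O(n ⊃ b); contrapositively O(~b ⊃ ~n). Since O(~b) holds, K gives O(~n).
Premise 1, O(~h ⊃ n), contraposes to O(~n ⊃ h); with O(~n) we get O(h).
The contrapositive of premise 9 (O(~r ⊃ ~h)) is O(h ⊃ r), and O(h) is already established, so O(r).
Premises 2, 4, 6, 7 do not contribute to this derivation.
Thus O(r), which is F(~r): ~r is forbidden.

Forbidden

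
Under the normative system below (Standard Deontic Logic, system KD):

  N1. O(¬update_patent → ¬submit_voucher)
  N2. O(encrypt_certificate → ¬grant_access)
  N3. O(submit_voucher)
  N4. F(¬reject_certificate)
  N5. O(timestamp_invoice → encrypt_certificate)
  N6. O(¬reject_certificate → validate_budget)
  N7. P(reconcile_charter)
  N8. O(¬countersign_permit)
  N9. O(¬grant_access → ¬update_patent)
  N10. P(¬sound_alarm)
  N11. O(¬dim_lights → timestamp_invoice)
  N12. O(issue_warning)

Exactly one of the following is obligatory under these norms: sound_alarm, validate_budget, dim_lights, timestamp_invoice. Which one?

dim_lights

Premise 3 states O(submit_voucher) outright.
Premise 1, O(¬update_patent → ¬submit_voucher), contraposes to O(submit_voucher → update_patent); with O(submit_voucher) we get O(update_patent).
Premise 9, O(¬grant_access → ¬update_patent), contraposes to O(update_patent → grant_access); with O(update_patent) we get O(grant_access).
Premise 2, O(encrypt_certificate → ¬grant_access), contraposes to O(grant_access → ¬encrypt_certificate); with O(grant_access) we get O(¬encrypt_certificate).
Premise 5 is O(timestamp_invoice → encrypt_certificate); contrapositively O(¬encrypt_certificate → ¬timestamp_invoice). Since O(¬encrypt_certificate) holds, K gives O(¬timestamp_invoice).
Premise 11, O(¬dim_lights → timestamp_invoice), contraposes to O(¬timestamp_invoice → dim_lights); with O(¬timestamp_invoice) we get O(dim_lights).
So O(dim_lights) holds — dim_lights is obligatory. None of the other listed options is made obligatory by any chain of premises.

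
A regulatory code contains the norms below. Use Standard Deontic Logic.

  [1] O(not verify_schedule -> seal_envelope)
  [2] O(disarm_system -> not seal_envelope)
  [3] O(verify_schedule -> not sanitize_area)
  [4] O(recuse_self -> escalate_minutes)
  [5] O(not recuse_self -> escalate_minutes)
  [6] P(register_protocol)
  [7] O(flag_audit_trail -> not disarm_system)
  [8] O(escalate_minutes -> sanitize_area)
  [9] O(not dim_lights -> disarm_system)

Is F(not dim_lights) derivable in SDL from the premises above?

Yes

By case analysis on not recuse_self: premise 5 gives O(not recuse_self -> escalate_minutes) and premise 4 gives O(recuse_self -> escalate_minutes), so O(escalate_minutes) either way.
Premise 8 is O(escalate_minutes -> sanitize_area); since O(escalate_minutes), deontic closure gives O(sanitize_area).
The contrapositive of premise 3 (O(verify_schedule -> not sanitize_area)) is O(sanitize_area -> not verify_schedule), and O(sanitize_area) is already established, so O(not verify_schedule).
Premise 1 is O(not verify_schedule -> seal_envelope); since O(not verify_schedule), deontic closure gives O(seal_envelope).
Premise 2, O(disarm_system -> not seal_envelope), contraposes to O(seal_envelope -> not disarm_system); with O(seal_envelope) we get O(not disarm_system).
The contrapositive of premise 9 (O(not dim_lights -> disarm_system)) is O(not disarm_system -> dim_lights), and O(not disarm_system) is already established, so O(dim_lights).
Premises 6, 7 do not contribute to this derivation.
So O(dim_lights) holds, i.e. F(not dim_lights). The claim follows.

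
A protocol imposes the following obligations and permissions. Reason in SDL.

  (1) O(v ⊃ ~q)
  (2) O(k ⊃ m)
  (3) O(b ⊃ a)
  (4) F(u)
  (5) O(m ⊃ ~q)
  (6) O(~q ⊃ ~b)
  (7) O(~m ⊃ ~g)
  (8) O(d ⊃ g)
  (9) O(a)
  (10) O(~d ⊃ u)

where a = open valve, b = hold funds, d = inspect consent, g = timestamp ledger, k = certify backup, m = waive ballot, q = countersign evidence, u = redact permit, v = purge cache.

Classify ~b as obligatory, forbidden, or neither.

Premise 4 is F(u), i.e. O(~u).
Premise 10, O(~d ⊃ u), contraposes to O(~u ⊃ d); with O(~u) we get O(d).
From O(d) and premise 8, O(d ⊃ g), we obtain O(g).
The contrapositive of premise 7 (O(~m ⊃ ~g)) is O(g ⊃ m), and O(g) is already established, so O(m).
From O(m) and premise 5, O(m ⊃ ~q), we obtain O(~q).
Applying K to premise 6 (O(~q ⊃ ~b)) and O(~q) yields O(~b).
Premises 1, 2, 3, 9 do not contribute to this derivation.
Hence ~b is obligatory.

Obligatory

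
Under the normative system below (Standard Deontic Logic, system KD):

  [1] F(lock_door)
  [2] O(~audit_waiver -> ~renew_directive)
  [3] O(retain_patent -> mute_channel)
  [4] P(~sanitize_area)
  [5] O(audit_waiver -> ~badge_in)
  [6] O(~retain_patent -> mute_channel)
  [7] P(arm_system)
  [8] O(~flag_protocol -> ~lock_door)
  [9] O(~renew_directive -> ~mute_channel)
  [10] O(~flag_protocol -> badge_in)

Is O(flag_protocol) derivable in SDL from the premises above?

Yes

By case analysis on ~retain_patent: premise 6 gives O(~retain_patent -> mute_channel) and premise 3 gives O(retain_patent -> mute_channel), so O(mute_channel) either way.
The contrapositive of premise 9 (O(~renew_directive -> ~mute_channel)) is O(mute_channel -> renew_directive), and O(mute_channel) is already established, so O(renew_directive).
Premise 2, O(~audit_waiver -> ~renew_directive), contraposes to O(renew_directive -> audit_waiver); with O(renew_directive) we get O(audit_waiver).
Applying K to premise 5 (O(audit_waiver -> ~badge_in)) and O(audit_waiver) yields O(~badge_in).
Premise 10 is O(~flag_protocol -> badge_in); contrapositively O(~badge_in -> flag_protocol). Since O(~badge_in) holds, K gives O(flag_protocol).
Premises 1, 4, 7, 8 do not contribute to this derivation.
So O(flag_protocol) follows.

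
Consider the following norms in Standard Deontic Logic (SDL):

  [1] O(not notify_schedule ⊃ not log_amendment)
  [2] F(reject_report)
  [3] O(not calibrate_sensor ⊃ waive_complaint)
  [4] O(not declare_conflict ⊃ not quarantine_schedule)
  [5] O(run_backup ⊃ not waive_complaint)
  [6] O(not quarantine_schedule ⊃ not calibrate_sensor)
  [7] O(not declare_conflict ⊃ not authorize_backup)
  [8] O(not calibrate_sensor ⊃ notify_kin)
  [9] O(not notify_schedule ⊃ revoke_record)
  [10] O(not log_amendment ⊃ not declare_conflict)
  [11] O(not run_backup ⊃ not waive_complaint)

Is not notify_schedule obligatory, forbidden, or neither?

Forbidden

Premises 5 and 11 are O(run_backup ⊃ not waive_complaint) and O(not run_backup ⊃ not waive_complaint); every ideal world satisfies run_backup or not run_backup, so in either case not waive_complaint holds — hence O(not waive_complaint).
The contrapositive of premise 3 (O(not calibrate_sensor ⊃ waive_complaint)) is O(not waive_complaint ⊃ calibrate_sensor), and O(not waive_complaint) is already established, so O(calibrate_sensor).
Premise 6 is O(not quarantine_schedule ⊃ not calibrate_sensor); contrapositively O(calibrate_sensor ⊃ quarantine_schedule). Since O(calibrate_sensor) holds, K gives O(quarantine_schedule).
Premise 4 is O(not declare_conflict ⊃ not quarantine_schedule); contrapositively O(quarantine_schedule ⊃ declare_conflict). Since O(quarantine_schedule) holds, K gives O(declare_conflict).
Premise 10, O(not log_amendment ⊃ not declare_conflict), contraposes to O(declare_conflict ⊃ log_amendment); with O(declare_conflict) we get O(log_amendment).
Premise 1 is O(not notify_schedule ⊃ not log_amendment); contrapositively O(log_amendment ⊃ notify_schedule). Since O(log_amendment) holds, K gives O(notify_schedule).
Premises 2, 7, 8, 9 do not contribute to this derivation.
Thus O(notify_schedule), which is F(not notify_schedule): not notify_schedule is forbidden.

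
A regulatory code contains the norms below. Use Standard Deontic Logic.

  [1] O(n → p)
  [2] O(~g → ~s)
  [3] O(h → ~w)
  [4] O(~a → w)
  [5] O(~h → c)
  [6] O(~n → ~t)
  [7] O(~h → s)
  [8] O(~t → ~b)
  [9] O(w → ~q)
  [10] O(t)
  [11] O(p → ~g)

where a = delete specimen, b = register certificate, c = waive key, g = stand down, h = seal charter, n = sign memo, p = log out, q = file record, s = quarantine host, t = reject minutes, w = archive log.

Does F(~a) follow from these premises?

Yes

Premise 10 gives O(t).
Premise 6, O(~n → ~t), contraposes to O(t → n); with O(t) we get O(n).
Applying K to premise 1 (O(n → p)) and O(n) yields O(p).
Applying K to premise 11 (O(p → ~g)) and O(p) yields O(~g).
Premise 2 is O(~g → ~s); since O(~g), deontic closure gives O(~s).
The contrapositive of premise 7 (O(~h → s)) is O(~s → h), and O(~s) is already established, so O(h).
Premise 3 is O(h → ~w); since O(h), deontic closure gives O(~w).
Premise 4 is O(~a → w); contrapositively O(~w → a). Since O(~w) holds, K gives O(a).
Premises 5, 8, 9 do not contribute to this derivation.
So O(a) holds, i.e. F(~a). The claim follows.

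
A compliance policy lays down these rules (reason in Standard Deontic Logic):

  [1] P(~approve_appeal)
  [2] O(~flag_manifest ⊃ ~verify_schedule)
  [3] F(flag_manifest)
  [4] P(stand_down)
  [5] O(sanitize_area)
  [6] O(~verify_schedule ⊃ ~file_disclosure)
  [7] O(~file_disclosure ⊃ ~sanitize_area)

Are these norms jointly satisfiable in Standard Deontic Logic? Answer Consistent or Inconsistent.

Inconsistent

Premise 5 gives O(sanitize_area).
The contrapositive of premise 7 (O(~file_disclosure ⊃ ~sanitize_area)) is O(sanitize_area ⊃ file_disclosure), and O(sanitize_area) is already established, so O(file_disclosure).
The contrapositive of premise 6 (O(~verify_schedule ⊃ ~file_disclosure)) is O(file_disclosure ⊃ verify_schedule), and O(file_disclosure) is already established, so O(verify_schedule).
Premise 2 is O(~flag_manifest ⊃ ~verify_schedule); contrapositively O(verify_schedule ⊃ flag_manifest). Since O(verify_schedule) holds, K gives O(flag_manifest).
But premise 3, F(flag_manifest), means O(~flag_manifest).
We now have both O(flag_manifest) and O(~flag_manifest) — flag_manifest is simultaneously obligatory and forbidden, violating the D-axiom.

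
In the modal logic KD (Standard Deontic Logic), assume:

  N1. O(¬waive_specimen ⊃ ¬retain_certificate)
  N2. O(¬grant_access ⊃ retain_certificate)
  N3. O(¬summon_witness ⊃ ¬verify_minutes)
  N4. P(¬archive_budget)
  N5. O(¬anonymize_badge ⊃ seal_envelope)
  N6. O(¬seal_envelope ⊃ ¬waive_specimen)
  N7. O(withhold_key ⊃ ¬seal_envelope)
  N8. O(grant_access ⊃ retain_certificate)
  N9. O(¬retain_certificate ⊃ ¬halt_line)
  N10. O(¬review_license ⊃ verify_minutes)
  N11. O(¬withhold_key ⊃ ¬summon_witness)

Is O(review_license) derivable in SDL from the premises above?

Yes

By case analysis on grant_access: premise 8 gives O(grant_access ⊃ retain_certificate) and premise 2 gives O(¬grant_access ⊃ retain_certificate), so O(retain_certificate) either way.
Premise 1 is O(¬waive_specimen ⊃ ¬retain_certificate); contrapositively O(retain_certificate ⊃ waive_specimen). Since O(retain_certificate) holds, K gives O(waive_specimen).
The contrapositive of premise 6 (O(¬seal_envelope ⊃ ¬waive_specimen)) is O(waive_specimen ⊃ seal_envelope), and O(waive_specimen) is already established, so O(seal_envelope).
Premise 7, O(withhold_key ⊃ ¬seal_envelope), contraposes to O(seal_envelope ⊃ ¬withhold_key); with O(seal_envelope) we get O(¬withhold_key).
Applying K to premise 11 (O(¬withhold_key ⊃ ¬summon_witness)) and O(¬withhold_key) yields O(¬summon_witness).
With premise 3, O(¬summon_witness ⊃ ¬verify_minutes), the K-axiom yields O(¬verify_minutes).
Premise 10 is O(¬review_license ⊃ verify_minutes); contrapositively O(¬verify_minutes ⊃ review_license). Since O(¬verify_minutes) holds, K gives O(review_license).
Premises 4, 5, 9 do not contribute to this derivation.
So O(review_license) follows.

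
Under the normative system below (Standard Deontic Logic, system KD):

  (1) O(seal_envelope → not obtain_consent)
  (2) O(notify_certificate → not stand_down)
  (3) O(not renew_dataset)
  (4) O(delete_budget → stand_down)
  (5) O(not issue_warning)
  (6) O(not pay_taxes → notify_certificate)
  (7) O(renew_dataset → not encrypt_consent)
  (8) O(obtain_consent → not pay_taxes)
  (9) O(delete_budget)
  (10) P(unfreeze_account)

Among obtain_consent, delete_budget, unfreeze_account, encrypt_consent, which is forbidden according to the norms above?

obtain_consent

From premise 9 we have O(delete_budget).
Applying K to premise 4 (O(delete_budget → stand_down)) and O(delete_budget) yields O(stand_down).
The contrapositive of premise 2 (O(notify_certificate → not stand_down)) is O(stand_down → not notify_certificate), and O(stand_down) is already established, so O(not notify_certificate).
The contrapositive of premise 6 (O(not pay_taxes → notify_certificate)) is O(not notify_certificate → pay_taxes), and O(not notify_certificate) is already established, so O(pay_taxes).
Premise 8, O(obtain_consent → not pay_taxes), contraposes to O(pay_taxes → not obtain_consent); with O(pay_taxes) we get O(not obtain_consent).
So O(not obtain_consent) holds, i.e. obtain_consent is forbidden. None of the other listed options is forbidden under the premises.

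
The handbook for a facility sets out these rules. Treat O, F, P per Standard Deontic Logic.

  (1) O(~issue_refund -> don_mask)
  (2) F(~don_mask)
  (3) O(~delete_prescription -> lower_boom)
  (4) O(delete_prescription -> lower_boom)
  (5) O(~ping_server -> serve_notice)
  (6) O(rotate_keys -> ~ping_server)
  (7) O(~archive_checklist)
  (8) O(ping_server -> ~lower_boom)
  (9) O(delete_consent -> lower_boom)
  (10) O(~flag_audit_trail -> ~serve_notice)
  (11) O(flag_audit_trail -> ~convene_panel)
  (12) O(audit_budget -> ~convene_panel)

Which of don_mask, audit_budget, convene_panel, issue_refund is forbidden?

convene_panel

Premises 4 and 3 cover both cases: O(delete_prescription -> lower_boom) and O(~delete_prescription -> lower_boom). Since delete_prescription ∨ ~delete_prescription is a tautology, O(lower_boom) follows.
Premise 8 is O(ping_server -> ~lower_boom); contrapositively O(lower_boom -> ~ping_server). Since O(lower_boom) holds, K gives O(~ping_server).
Premise 5 is O(~ping_server -> serve_notice); since O(~ping_server), deontic closure gives O(serve_notice).
Premise 10 is O(~flag_audit_trail -> ~serve_notice); contrapositively O(serve_notice -> flag_audit_trail). Since O(serve_notice) holds, K gives O(flag_audit_trail).
Premise 11 is O(flag_audit_trail -> ~convene_panel); since O(flag_audit_trail), deontic closure gives O(~convene_panel).
So O(~convene_panel) holds, i.e. convene_panel is forbidden. None of the other listed options is forbidden under the premises.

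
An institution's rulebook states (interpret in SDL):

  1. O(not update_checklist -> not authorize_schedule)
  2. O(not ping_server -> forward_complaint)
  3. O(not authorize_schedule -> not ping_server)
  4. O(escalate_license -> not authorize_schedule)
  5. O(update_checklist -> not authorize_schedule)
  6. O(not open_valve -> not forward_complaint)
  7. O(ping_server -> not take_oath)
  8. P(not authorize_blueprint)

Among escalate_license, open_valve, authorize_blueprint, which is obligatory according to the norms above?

Premises 5 and 1 are O(update_checklist -> not authorize_schedule) and O(not update_checklist -> not authorize_schedule); every ideal world satisfies update_checklist or not update_checklist, so in either case not authorize_schedule holds — hence O(not authorize_schedule).
Applying K to premise 3 (O(not authorize_schedule -> not ping_server)) and O(not authorize_schedule) yields O(not ping_server).
Applying K to premise 2 (O(not ping_server -> forward_complaint)) and O(not ping_server) yields O(forward_complaint).
Premise 6, O(not open_valve -> not forward_complaint), contraposes to O(forward_complaint -> open_valve); with O(forward_complaint) we get O(open_valve).
So O(open_valve) holds — open_valve is obligatory. None of the other listed options is made obligatory by any chain of premises.

open_valve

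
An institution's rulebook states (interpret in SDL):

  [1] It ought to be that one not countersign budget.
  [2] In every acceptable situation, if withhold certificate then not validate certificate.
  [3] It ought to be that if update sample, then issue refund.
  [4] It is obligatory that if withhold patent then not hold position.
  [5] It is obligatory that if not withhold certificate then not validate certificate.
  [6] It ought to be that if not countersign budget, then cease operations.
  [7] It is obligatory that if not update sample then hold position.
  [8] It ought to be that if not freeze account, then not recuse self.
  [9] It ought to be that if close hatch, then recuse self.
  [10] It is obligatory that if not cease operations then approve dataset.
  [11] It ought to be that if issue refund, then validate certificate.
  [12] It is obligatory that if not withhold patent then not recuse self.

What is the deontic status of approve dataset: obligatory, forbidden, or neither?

Premise 10 is O(¬cease_operations → approve_dataset), but O(¬cease_operations) is not derivable from the premises, so it does not yield O(approve_dataset).
No premise or chain of K-axiom applications forces O(approve_dataset), and none forces O(¬approve_dataset). So approve_dataset is neither obligatory nor forbidden under these norms.

Neither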